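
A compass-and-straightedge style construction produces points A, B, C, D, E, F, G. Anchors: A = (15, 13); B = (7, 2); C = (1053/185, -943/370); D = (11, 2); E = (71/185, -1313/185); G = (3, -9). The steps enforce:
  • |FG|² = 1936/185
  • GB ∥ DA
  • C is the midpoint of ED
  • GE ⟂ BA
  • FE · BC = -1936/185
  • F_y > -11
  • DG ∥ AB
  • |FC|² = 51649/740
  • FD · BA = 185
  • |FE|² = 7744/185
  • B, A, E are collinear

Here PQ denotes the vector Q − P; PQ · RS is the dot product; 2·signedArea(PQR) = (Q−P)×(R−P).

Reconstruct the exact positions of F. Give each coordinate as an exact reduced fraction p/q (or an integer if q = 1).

1. F_x = 1039/185  [FE · BC = -1936/185 ∩ FD · BA = 185]
2. F_y = -2017/185  [FE · BC = -1936/185 ∩ FD · BA = 185]
   → F = (1039/185, -2017/185)

F = (1039/185, -2017/185)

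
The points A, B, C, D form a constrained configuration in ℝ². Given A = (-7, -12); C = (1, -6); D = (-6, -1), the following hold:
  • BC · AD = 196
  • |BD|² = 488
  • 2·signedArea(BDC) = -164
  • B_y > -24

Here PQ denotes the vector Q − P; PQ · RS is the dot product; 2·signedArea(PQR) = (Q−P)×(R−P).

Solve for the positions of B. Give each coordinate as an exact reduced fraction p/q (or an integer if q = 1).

1. B_x = -8  [2·signedArea(BDC) = -164 ∩ BC · AD = 196]
2. B_y = -23  [2·signedArea(BDC) = -164 ∩ BC · AD = 196]
   → B = (-8, -23)

B = (-8, -23)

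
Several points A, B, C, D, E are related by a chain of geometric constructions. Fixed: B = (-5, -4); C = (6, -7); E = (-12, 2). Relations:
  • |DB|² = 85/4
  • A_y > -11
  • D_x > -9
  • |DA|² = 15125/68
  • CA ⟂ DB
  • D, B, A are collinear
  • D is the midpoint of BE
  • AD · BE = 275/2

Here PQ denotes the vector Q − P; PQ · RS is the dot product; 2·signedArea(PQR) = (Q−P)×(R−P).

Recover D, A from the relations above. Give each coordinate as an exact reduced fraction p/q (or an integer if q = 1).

1. D_x = -17/2  [D is the midpoint of BE]
2. D_y = -1  [D is the midpoint of BE]
   → D = (-17/2, -1)
3. A_x = 48/17  [D, B, A are collinear ∩ CA ⟂ DB]
4. A_y = -182/17  [D, B, A are collinear ∩ CA ⟂ DB]
   → A = (48/17, -182/17)

A = (48/17, -182/17)
D = (-17/2, -1)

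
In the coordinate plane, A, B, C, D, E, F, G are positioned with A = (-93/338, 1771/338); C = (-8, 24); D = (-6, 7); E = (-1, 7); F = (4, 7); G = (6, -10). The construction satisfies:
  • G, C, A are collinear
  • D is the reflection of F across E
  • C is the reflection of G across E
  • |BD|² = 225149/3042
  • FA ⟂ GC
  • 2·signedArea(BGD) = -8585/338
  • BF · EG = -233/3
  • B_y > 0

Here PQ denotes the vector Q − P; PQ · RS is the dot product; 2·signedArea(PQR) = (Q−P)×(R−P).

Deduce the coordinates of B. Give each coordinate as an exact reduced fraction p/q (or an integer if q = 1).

B = (-31/338, 757/1014)

1. B_x = -31/338  [2·signedArea(BGD) = -8585/338 ∩ BF · EG = -233/3]
2. B_y = 757/1014  [2·signedArea(BGD) = -8585/338 ∩ BF · EG = -233/3]
   → B = (-31/338, 757/1014)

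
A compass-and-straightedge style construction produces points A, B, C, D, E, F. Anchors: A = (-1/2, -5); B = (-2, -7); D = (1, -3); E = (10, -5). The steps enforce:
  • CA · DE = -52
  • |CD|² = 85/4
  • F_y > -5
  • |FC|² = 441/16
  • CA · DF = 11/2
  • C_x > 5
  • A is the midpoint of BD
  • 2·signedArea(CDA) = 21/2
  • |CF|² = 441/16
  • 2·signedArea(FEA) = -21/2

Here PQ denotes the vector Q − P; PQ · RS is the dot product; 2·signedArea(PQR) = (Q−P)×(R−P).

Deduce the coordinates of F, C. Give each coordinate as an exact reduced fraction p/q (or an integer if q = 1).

C = (11/2, -4)
F = (1/4, -4)

1. F_y = -4  [2·signedArea(FEA) = -21/2]
2. C_x = 11/2  [CA · DE = -52 ∩ 2·signedArea(CDA) = 21/2]
3. C_y = -4  [CA · DE = -52 ∩ 2·signedArea(CDA) = 21/2]
   → C = (11/2, -4)
4. F_x = 1/4  [2·signedArea(FEA) = -21/2 ∩ CA · DF = 11/2]
   → F = (1/4, -4)
5. F_y = -4  [2·signedArea(FEA) = -21/2 ∩ CA · DF = 11/2]
   → F = (1/4, -4)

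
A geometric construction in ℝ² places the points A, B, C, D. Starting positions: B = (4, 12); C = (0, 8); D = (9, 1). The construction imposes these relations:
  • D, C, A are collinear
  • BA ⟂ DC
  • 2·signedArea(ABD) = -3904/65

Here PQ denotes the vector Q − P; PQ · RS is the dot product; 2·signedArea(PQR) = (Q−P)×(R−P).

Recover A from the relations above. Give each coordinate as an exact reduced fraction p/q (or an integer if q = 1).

1. A_x = 36/65  [D, C, A are collinear ∩ BA ⟂ DC]
2. A_y = 492/65  [D, C, A are collinear ∩ BA ⟂ DC]
   → A = (36/65, 492/65)

A = (36/65, 492/65)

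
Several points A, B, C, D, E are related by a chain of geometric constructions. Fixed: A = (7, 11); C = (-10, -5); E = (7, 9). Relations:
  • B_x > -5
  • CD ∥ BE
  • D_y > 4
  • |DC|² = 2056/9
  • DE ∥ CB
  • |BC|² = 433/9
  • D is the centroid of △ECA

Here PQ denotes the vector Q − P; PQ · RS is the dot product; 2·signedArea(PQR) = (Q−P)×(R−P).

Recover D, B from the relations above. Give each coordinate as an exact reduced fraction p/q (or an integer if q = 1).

B = (-13/3, -1)
D = (4/3, 5)

1. D_x = 4/3  [D is the centroid of △ECA]
2. D_y = 5  [D is the centroid of △ECA]
   → D = (4/3, 5)
3. B_x = -13/3  [CD ∥ BE ∩ DE ∥ CB]
4. B_y = -1  [CD ∥ BE ∩ DE ∥ CB]
   → B = (-13/3, -1)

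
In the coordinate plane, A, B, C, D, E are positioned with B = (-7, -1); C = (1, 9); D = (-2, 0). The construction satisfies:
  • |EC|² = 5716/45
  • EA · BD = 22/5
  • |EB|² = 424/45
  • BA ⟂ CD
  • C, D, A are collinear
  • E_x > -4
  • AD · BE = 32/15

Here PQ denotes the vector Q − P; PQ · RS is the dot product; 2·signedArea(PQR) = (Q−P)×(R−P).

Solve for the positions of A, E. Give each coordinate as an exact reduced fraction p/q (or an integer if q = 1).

A = (-14/5, -12/5)
E = (-59/15, -17/15)

1. A_x = -14/5  [C, D, A are collinear ∩ BA ⟂ CD]
2. A_y = -12/5  [C, D, A are collinear ∩ BA ⟂ CD]
   → A = (-14/5, -12/5)
3. E_x = -59/15  [EA · BD = 22/5 ∩ AD · BE = 32/15]
4. E_y = -17/15  [EA · BD = 22/5 ∩ AD · BE = 32/15]
   → E = (-59/15, -17/15)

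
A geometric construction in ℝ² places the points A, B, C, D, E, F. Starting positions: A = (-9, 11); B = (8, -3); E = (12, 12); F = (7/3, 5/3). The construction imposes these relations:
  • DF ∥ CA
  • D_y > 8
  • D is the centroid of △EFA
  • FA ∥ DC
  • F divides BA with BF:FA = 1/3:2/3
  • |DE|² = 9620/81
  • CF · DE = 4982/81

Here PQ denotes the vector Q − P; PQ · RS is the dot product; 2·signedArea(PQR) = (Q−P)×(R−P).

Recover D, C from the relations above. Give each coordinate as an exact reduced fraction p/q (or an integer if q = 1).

C = (-86/9, 158/9)
D = (16/9, 74/9)

1. D_x = 16/9  [D is the centroid of △EFA]
2. D_y = 74/9  [D is the centroid of △EFA]
   → D = (16/9, 74/9)
3. C_x = -86/9  [DF ∥ CA ∩ FA ∥ DC]
4. C_y = 158/9  [DF ∥ CA ∩ FA ∥ DC]
   → C = (-86/9, 158/9)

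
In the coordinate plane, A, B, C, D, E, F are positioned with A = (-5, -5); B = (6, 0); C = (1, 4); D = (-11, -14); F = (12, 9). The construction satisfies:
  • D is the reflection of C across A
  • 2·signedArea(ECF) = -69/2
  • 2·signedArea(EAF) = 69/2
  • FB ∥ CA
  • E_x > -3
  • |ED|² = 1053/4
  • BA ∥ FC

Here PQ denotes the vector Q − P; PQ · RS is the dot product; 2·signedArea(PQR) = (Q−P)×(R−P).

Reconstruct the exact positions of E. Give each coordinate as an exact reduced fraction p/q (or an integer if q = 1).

1. E_x = -2  [2·signedArea(EAF) = 69/2 ∩ 2·signedArea(ECF) = -69/2]
2. E_y = -1/2  [2·signedArea(EAF) = 69/2 ∩ 2·signedArea(ECF) = -69/2]
   → E = (-2, -1/2)

E = (-2, -1/2)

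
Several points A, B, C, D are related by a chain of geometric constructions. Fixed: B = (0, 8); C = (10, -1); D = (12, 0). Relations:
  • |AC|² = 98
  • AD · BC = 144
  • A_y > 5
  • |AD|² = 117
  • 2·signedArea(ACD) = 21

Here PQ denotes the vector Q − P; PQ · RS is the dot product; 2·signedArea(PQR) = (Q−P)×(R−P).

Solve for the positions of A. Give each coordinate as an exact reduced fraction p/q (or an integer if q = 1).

A = (3, 6)

1. A_x = 3  [2·signedArea(ACD) = 21 ∩ AD · BC = 144]
2. A_y = 6  [2·signedArea(ACD) = 21 ∩ AD · BC = 144]
   → A = (3, 6)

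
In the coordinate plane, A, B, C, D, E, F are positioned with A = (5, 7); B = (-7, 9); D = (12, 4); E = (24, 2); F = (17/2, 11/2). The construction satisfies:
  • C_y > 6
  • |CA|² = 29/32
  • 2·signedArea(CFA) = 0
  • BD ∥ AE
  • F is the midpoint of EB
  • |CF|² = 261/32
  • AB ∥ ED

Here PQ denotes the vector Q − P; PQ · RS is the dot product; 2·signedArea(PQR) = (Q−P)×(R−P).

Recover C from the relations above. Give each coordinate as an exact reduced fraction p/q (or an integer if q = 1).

1. C_x = 47/8  [line -3/2·x + -7/2·y + 32 = 0 ∩ |CF|² = 261/32]
2. C_y = 53/8  [line -3/2·x + -7/2·y + 32 = 0 ∩ |CF|² = 261/32]
   → C = (47/8, 53/8)

C = (47/8, 53/8)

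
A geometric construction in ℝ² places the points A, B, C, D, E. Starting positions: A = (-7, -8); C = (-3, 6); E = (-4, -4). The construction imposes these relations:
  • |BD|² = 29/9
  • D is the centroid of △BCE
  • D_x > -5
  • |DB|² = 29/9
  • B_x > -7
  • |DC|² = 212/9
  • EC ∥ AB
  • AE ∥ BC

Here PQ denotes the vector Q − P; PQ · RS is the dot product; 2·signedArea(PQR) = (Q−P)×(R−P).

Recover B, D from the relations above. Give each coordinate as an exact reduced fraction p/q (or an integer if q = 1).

B = (-6, 2)
D = (-13/3, 4/3)

1. B_x = -6  [AE ∥ BC ∩ EC ∥ AB]
2. B_y = 2  [AE ∥ BC ∩ EC ∥ AB]
   → B = (-6, 2)
3. D_x = -13/3  [D is the centroid of △BCE]
4. D_y = 4/3  [D is the centroid of △BCE]
   → D = (-13/3, 4/3)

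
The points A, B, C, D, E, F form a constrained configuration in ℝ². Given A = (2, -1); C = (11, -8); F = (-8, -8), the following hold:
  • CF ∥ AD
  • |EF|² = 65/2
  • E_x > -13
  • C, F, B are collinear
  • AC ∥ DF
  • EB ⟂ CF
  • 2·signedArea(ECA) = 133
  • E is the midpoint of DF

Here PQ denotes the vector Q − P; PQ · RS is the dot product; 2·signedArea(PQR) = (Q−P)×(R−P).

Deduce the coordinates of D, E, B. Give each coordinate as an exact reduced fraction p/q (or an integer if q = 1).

B = (-25/2, -8)
D = (-17, -1)
E = (-25/2, -9/2)

1. D_x = -17  [AC ∥ DF ∩ CF ∥ AD]
2. D_y = -1  [AC ∥ DF ∩ CF ∥ AD]
   → D = (-17, -1)
3. E_x = -25/2  [E is the midpoint of DF]
4. E_y = -9/2  [E is the midpoint of DF]
   → E = (-25/2, -9/2)
5. B_x = -25/2  [C, F, B are collinear ∩ EB ⟂ CF]
6. B_y = -8  [C, F, B are collinear ∩ EB ⟂ CF]
   → B = (-25/2, -8)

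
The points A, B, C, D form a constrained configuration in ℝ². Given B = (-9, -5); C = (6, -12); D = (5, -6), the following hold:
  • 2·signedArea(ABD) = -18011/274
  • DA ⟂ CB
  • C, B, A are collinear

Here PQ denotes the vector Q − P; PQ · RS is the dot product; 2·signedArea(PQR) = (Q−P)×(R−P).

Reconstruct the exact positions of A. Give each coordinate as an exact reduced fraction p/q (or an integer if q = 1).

A = (789/274, -2889/274)

1. A_x = 789/274  [C, B, A are collinear ∩ DA ⟂ CB]
2. A_y = -2889/274  [C, B, A are collinear ∩ DA ⟂ CB]
   → A = (789/274, -2889/274)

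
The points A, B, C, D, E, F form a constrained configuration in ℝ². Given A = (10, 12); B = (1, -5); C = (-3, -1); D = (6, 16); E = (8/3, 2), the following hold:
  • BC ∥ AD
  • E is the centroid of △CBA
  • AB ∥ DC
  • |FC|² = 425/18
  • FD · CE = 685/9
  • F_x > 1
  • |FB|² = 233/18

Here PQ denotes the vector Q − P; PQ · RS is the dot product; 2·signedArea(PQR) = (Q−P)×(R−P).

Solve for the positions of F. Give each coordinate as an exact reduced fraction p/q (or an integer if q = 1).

F = (11/6, -3/2)

1. F_x = 11/6  [line -17/3·x + -3·y + 53/9 = 0 ∩ |FC|² = 425/18]
2. F_y = -3/2  [line -17/3·x + -3·y + 53/9 = 0 ∩ |FC|² = 425/18]
   → F = (11/6, -3/2)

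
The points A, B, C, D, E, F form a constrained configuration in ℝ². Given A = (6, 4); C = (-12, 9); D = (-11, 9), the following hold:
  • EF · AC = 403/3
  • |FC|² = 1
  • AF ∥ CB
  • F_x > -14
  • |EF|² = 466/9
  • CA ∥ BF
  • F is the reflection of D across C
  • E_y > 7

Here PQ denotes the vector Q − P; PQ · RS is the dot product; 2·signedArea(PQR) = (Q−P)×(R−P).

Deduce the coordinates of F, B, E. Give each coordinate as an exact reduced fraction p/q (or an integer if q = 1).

1. F_x = -13  [F is the reflection of D across C]
2. F_y = 9  [F is the reflection of D across C]
   → F = (-13, 9)
3. B_x = -31  [CA ∥ BF ∩ AF ∥ CB]
4. B_y = 14  [CA ∥ BF ∩ AF ∥ CB]
   → B = (-31, 14)
5. E_x = -6  [line 18·x + -5·y + 434/3 = 0 ∩ |EF|² = 466/9]
6. E_y = 22/3  [line 18·x + -5·y + 434/3 = 0 ∩ |EF|² = 466/9]
   → E = (-6, 22/3)

B = (-31, 14)
E = (-6, 22/3)
F = (-13, 9)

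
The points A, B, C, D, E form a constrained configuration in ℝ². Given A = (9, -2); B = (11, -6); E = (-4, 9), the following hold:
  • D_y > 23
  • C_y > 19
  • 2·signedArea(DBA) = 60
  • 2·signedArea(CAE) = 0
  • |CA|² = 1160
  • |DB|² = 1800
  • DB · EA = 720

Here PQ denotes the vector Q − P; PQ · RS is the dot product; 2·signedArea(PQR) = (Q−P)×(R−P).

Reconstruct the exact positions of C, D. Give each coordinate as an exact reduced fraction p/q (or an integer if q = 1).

C = (-17, 20)
D = (-19, 24)

1. C_x = -17  [line -11·x + -13·y + 73 = 0 ∩ |CA|² = 1160]
2. C_y = 20  [line -11·x + -13·y + 73 = 0 ∩ |CA|² = 1160]
   → C = (-17, 20)
3. D_x = -19  [DB · EA = 720 ∩ 2·signedArea(DBA) = 60]
4. D_y = 24  [DB · EA = 720 ∩ 2·signedArea(DBA) = 60]
   → D = (-19, 24)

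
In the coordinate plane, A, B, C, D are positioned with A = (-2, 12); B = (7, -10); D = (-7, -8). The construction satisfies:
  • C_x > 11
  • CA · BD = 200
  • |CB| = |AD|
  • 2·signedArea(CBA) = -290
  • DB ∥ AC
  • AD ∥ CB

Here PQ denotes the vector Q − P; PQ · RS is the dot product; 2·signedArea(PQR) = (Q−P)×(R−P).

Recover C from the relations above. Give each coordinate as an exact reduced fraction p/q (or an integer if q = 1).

1. C_x = 12  [AD ∥ CB ∩ DB ∥ AC]
2. C_y = 10  [AD ∥ CB ∩ DB ∥ AC]
   → C = (12, 10)

C = (12, 10)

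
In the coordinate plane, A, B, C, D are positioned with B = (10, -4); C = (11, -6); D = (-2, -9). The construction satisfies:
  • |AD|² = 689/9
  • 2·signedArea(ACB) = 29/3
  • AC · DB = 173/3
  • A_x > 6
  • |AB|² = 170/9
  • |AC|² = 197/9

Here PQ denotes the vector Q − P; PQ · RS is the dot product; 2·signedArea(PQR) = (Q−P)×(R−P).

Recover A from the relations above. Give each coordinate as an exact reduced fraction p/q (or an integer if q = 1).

A = (19/3, -19/3)

1. A_x = 19/3  [AC · DB = 173/3 ∩ 2·signedArea(ACB) = 29/3]
2. A_y = -19/3  [AC · DB = 173/3 ∩ 2·signedArea(ACB) = 29/3]
   → A = (19/3, -19/3)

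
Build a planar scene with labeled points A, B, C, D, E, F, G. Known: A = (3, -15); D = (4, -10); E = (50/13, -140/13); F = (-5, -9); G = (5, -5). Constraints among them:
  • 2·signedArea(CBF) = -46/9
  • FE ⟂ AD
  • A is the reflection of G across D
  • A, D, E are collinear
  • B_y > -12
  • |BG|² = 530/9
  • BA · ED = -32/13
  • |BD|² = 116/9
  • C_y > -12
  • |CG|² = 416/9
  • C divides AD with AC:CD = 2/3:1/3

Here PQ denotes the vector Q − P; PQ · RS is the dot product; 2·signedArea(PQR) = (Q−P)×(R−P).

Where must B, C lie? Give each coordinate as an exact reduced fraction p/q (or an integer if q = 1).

B = (2/3, -34/3)
C = (11/3, -35/3)

1. B_x = 2/3  [line -2/13·x + -10/13·y + -112/13 = 0 ∩ |BD|² = 116/9]
2. B_y = -34/3  [line -2/13·x + -10/13·y + -112/13 = 0 ∩ |BD|² = 116/9]
   → B = (2/3, -34/3)
3. C_x = 11/3  [C divides AD with AC:CD = 2/3:1/3]
4. C_y = -35/3  [C divides AD with AC:CD = 2/3:1/3]
   → C = (11/3, -35/3)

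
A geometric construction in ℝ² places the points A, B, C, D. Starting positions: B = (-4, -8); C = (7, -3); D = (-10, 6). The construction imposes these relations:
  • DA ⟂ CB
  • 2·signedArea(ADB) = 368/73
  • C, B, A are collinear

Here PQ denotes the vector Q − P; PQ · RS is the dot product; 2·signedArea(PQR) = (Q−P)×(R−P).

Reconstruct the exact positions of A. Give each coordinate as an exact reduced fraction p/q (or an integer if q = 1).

1. A_x = -270/73  [C, B, A are collinear ∩ DA ⟂ CB]
2. A_y = -574/73  [C, B, A are collinear ∩ DA ⟂ CB]
   → A = (-270/73, -574/73)

A = (-270/73, -574/73)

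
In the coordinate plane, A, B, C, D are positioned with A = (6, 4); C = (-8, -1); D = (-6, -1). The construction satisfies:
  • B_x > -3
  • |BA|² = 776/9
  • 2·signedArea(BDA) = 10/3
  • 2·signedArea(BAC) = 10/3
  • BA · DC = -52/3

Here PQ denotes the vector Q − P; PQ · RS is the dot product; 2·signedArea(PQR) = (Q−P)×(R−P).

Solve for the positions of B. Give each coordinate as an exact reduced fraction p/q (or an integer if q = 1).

B = (-8/3, 2/3)

1. B_x = -8/3  [2·signedArea(BAC) = 10/3 ∩ BA · DC = -52/3]
2. B_y = 2/3  [2·signedArea(BAC) = 10/3 ∩ BA · DC = -52/3]
   → B = (-8/3, 2/3)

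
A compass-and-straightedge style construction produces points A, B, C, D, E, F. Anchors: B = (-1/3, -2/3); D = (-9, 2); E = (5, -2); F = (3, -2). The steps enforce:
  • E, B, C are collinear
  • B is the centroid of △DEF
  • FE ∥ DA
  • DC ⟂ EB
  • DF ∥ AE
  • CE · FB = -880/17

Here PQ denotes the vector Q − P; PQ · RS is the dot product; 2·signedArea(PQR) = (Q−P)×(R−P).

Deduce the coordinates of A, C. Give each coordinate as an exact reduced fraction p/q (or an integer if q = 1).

A = (-7, 2)
C = (-155/17, 26/17)

1. A_x = -7  [DF ∥ AE ∩ FE ∥ DA]
2. A_y = 2  [DF ∥ AE ∩ FE ∥ DA]
   → A = (-7, 2)
3. C_x = -155/17  [E, B, C are collinear ∩ DC ⟂ EB]
4. C_y = 26/17  [E, B, C are collinear ∩ DC ⟂ EB]
   → C = (-155/17, 26/17)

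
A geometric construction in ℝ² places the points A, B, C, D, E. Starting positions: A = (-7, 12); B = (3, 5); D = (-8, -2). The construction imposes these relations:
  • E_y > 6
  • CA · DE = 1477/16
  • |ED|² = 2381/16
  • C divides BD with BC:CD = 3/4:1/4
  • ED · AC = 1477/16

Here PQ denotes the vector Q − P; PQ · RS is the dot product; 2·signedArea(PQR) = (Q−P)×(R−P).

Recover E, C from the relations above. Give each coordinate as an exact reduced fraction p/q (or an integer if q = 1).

1. C_x = -21/4  [C divides BD with BC:CD = 3/4:1/4]
2. C_y = -1/4  [C divides BD with BC:CD = 3/4:1/4]
   → C = (-21/4, -1/4)
3. E_x = 1/2  [line -7/4·x + 49/4·y + -1309/16 = 0 ∩ |ED|² = 2381/16]
4. E_y = 27/4  [line -7/4·x + 49/4·y + -1309/16 = 0 ∩ |ED|² = 2381/16]
   → E = (1/2, 27/4)

C = (-21/4, -1/4)
E = (1/2, 27/4)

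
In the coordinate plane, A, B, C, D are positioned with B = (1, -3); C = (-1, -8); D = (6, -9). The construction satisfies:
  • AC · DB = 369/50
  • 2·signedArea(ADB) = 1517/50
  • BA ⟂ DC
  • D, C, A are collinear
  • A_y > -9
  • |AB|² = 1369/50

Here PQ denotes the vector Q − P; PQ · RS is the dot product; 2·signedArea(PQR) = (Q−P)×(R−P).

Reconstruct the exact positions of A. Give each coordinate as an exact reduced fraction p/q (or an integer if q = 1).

A = (13/50, -409/50)

1. A_x = 13/50  [D, C, A are collinear ∩ BA ⟂ DC]
2. A_y = -409/50  [D, C, A are collinear ∩ BA ⟂ DC]
   → A = (13/50, -409/50)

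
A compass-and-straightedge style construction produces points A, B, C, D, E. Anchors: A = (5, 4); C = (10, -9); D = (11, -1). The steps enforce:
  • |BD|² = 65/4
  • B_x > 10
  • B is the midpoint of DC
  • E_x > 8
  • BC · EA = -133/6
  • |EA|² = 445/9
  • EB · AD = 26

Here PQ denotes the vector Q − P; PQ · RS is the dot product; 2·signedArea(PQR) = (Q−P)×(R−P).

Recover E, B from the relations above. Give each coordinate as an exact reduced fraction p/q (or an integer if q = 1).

1. B_x = 21/2  [B is the midpoint of DC]
2. B_y = -5  [B is the midpoint of DC]
   → B = (21/2, -5)
3. E_x = 26/3  [EB · AD = 26 ∩ BC · EA = -133/6]
4. E_y = -2  [EB · AD = 26 ∩ BC · EA = -133/6]
   → E = (26/3, -2)

B = (21/2, -5)
E = (26/3, -2)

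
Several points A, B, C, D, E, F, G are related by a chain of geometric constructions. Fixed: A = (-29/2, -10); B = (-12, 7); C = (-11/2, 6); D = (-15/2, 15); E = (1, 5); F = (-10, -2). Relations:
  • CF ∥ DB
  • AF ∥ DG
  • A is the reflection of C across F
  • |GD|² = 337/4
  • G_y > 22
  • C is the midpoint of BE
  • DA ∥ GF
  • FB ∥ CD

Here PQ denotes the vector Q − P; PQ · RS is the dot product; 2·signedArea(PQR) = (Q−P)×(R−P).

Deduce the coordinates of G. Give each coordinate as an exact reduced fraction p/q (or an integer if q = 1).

G = (-3, 23)

1. G_x = -3  [DA ∥ GF ∩ AF ∥ DG]
2. G_y = 23  [DA ∥ GF ∩ AF ∥ DG]
   → G = (-3, 23)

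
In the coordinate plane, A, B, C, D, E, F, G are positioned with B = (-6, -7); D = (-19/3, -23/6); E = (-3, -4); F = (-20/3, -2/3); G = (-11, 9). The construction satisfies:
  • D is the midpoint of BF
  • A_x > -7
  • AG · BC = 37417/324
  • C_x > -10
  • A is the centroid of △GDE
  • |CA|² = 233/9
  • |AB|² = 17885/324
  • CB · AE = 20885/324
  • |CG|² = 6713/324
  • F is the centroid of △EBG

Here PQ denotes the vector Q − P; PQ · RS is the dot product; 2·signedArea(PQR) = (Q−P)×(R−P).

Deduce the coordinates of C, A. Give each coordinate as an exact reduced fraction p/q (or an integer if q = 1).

A = (-61/9, 7/18)
C = (-85/9, 85/18)

1. A_x = -61/9  [A is the centroid of △GDE]
2. A_y = 7/18  [A is the centroid of △GDE]
   → A = (-61/9, 7/18)
3. C_x = -85/9  [CB · AE = 20885/324 ∩ AG · BC = 37417/324]
4. C_y = 85/18  [CB · AE = 20885/324 ∩ AG · BC = 37417/324]
   → C = (-85/9, 85/18)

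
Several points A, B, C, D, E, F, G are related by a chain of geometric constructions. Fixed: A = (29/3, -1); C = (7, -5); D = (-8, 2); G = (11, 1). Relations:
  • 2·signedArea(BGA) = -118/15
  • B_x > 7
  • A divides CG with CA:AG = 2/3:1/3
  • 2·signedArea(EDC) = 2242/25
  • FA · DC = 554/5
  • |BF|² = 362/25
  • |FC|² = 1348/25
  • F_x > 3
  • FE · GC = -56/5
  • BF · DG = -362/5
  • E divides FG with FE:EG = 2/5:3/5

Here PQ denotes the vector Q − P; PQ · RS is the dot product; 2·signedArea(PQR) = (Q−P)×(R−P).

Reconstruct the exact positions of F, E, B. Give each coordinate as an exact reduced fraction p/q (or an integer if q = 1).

B = (36/5, 6/5)
E = (161/25, 31/25)
F = (17/5, 7/5)

1. F_x = 17/5  [line -15·x + 7·y + 206/5 = 0 ∩ |FC|² = 1348/25]
2. F_y = 7/5  [line -15·x + 7·y + 206/5 = 0 ∩ |FC|² = 1348/25]
   → F = (17/5, 7/5)
3. E_x = 161/25  [E divides FG with FE:EG = 2/5:3/5]
4. E_y = 31/25  [E divides FG with FE:EG = 2/5:3/5]
   → E = (161/25, 31/25)
5. B_x = 36/5  [2·signedArea(BGA) = -118/15 ∩ BF · DG = -362/5]
6. B_y = 6/5  [2·signedArea(BGA) = -118/15 ∩ BF · DG = -362/5]
   → B = (36/5, 6/5)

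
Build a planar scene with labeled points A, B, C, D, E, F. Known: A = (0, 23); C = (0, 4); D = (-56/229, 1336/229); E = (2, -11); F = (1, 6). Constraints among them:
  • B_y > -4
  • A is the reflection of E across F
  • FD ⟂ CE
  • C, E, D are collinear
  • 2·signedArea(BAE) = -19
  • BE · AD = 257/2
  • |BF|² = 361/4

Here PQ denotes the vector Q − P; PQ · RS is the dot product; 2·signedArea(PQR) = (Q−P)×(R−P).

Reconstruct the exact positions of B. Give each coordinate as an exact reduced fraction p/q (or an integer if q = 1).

1. B_x = 1  [BE · AD = 257/2 ∩ 2·signedArea(BAE) = -19]
2. B_y = -7/2  [BE · AD = 257/2 ∩ 2·signedArea(BAE) = -19]
   → B = (1, -7/2)

B = (1, -7/2)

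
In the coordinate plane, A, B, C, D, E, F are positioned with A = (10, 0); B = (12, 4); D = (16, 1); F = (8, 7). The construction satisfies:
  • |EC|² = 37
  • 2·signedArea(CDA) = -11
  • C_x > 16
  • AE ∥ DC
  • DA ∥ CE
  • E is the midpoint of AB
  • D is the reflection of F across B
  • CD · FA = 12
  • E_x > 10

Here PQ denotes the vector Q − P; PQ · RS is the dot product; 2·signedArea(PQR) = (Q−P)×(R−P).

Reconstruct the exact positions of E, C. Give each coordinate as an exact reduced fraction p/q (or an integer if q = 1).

C = (17, 3)
E = (11, 2)

1. E_x = 11  [E is the midpoint of AB]
2. E_y = 2  [E is the midpoint of AB]
   → E = (11, 2)
3. C_x = 17  [DA ∥ CE ∩ AE ∥ DC]
4. C_y = 3  [DA ∥ CE ∩ AE ∥ DC]
   → C = (17, 3)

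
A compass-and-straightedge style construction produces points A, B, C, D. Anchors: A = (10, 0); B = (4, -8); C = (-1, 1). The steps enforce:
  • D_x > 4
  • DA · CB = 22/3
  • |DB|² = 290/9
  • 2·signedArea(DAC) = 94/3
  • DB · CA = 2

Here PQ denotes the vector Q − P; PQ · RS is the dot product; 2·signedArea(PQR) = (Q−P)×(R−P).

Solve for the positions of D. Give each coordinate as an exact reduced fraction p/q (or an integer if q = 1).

1. D_x = 13/3  [DA · CB = 22/3 ∩ 2·signedArea(DAC) = 94/3]
2. D_y = -7/3  [DA · CB = 22/3 ∩ 2·signedArea(DAC) = 94/3]
   → D = (13/3, -7/3)

D = (13/3, -7/3)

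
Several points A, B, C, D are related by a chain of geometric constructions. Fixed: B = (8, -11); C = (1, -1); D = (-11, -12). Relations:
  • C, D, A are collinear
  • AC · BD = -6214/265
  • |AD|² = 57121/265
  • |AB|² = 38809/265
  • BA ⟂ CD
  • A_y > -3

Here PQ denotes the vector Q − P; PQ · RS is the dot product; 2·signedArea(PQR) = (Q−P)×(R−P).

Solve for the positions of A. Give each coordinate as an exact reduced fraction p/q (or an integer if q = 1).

1. A_x = -47/265  [C, D, A are collinear ∩ BA ⟂ CD]
2. A_y = -551/265  [C, D, A are collinear ∩ BA ⟂ CD]
   → A = (-47/265, -551/265)

A = (-47/265, -551/265)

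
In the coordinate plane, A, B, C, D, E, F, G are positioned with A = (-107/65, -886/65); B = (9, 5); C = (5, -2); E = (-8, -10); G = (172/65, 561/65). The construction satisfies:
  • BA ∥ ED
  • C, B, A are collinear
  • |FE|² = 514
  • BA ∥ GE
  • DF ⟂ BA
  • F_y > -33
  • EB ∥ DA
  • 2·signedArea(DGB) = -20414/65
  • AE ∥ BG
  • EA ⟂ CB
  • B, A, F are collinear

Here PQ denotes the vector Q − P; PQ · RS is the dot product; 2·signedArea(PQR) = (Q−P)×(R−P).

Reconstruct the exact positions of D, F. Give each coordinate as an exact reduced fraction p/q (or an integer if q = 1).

1. D_x = -1212/65  [EB ∥ DA ∩ BA ∥ ED]
2. D_y = -1861/65  [EB ∥ DA ∩ BA ∥ ED]
   → D = (-1212/65, -1861/65)
3. F_x = -799/65  [B, A, F are collinear ∩ DF ⟂ BA]
4. F_y = -2097/65  [B, A, F are collinear ∩ DF ⟂ BA]
   → F = (-799/65, -2097/65)

D = (-1212/65, -1861/65)
F = (-799/65, -2097/65)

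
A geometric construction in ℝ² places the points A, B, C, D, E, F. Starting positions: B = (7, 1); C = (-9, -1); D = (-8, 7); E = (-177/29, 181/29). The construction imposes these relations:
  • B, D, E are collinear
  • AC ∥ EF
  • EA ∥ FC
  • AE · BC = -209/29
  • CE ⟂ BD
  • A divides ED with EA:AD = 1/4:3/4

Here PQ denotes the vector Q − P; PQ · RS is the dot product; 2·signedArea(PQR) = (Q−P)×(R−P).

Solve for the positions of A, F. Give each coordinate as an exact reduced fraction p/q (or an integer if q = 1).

A = (-763/116, 373/58)
F = (-989/116, -69/58)

1. A_x = -763/116  [A divides ED with EA:AD = 1/4:3/4]
2. A_y = 373/58  [A divides ED with EA:AD = 1/4:3/4]
   → A = (-763/116, 373/58)
3. F_x = -989/116  [EA ∥ FC ∩ AC ∥ EF]
4. F_y = -69/58  [EA ∥ FC ∩ AC ∥ EF]
   → F = (-989/116, -69/58)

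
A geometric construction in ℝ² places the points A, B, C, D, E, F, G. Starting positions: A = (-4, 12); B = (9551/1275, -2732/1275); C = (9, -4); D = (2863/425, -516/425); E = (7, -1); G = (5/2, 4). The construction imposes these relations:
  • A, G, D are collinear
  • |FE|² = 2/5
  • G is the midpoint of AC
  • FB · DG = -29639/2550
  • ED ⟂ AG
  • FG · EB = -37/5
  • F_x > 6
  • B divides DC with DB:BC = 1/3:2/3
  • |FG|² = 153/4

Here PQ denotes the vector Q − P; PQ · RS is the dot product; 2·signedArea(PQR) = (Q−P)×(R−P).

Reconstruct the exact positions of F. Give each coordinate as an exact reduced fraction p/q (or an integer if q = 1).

F = (32/5, -4/5)

1. F_x = 32/5  [FB · DG = -29639/2550 ∩ FG · EB = -37/5]
2. F_y = -4/5  [FB · DG = -29639/2550 ∩ FG · EB = -37/5]
   → F = (32/5, -4/5)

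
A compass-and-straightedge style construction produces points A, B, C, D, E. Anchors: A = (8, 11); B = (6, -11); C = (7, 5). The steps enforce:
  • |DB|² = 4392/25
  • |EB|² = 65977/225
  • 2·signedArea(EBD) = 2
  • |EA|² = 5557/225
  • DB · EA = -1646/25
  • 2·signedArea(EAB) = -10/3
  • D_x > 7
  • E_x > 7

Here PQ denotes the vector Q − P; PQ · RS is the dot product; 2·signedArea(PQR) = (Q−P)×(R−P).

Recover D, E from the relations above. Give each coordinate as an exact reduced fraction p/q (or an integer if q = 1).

D = (36/5, 11/5)
E = (37/5, 91/15)

1. E_x = 37/5  [line 22·x + -2·y + -452/3 = 0 ∩ |EB|² = 65977/225]
2. E_y = 91/15  [line 22·x + -2·y + -452/3 = 0 ∩ |EB|² = 65977/225]
   → E = (37/5, 91/15)
3. D_x = 36/5  [DB · EA = -1646/25 ∩ 2·signedArea(EBD) = 2]
4. D_y = 11/5  [DB · EA = -1646/25 ∩ 2·signedArea(EBD) = 2]
   → D = (36/5, 11/5)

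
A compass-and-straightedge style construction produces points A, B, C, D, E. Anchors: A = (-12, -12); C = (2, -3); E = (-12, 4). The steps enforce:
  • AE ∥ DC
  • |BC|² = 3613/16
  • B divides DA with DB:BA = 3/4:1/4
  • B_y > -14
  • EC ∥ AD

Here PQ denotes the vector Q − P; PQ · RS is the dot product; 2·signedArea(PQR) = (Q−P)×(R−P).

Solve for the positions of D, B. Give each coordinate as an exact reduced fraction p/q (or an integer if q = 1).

B = (-17/2, -55/4)
D = (2, -19)

1. D_x = 2  [AE ∥ DC ∩ EC ∥ AD]
2. D_y = -19  [AE ∥ DC ∩ EC ∥ AD]
   → D = (2, -19)
3. B_x = -17/2  [B divides DA with DB:BA = 3/4:1/4]
4. B_y = -55/4  [B divides DA with DB:BA = 3/4:1/4]
   → B = (-17/2, -55/4)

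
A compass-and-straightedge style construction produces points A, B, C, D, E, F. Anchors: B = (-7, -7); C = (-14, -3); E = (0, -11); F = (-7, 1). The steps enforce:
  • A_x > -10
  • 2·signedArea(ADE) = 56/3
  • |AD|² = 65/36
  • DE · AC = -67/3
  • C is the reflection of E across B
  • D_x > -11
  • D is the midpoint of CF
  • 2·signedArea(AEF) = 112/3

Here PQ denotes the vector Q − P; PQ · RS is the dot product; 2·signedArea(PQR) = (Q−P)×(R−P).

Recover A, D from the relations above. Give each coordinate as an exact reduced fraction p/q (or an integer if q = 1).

1. D_x = -21/2  [D is the midpoint of CF]
2. D_y = -1  [D is the midpoint of CF]
   → D = (-21/2, -1)
3. A_x = -28/3  [2·signedArea(AEF) = 112/3 ∩ 2·signedArea(ADE) = 56/3]
4. A_y = -1/3  [2·signedArea(AEF) = 112/3 ∩ 2·signedArea(ADE) = 56/3]
   → A = (-28/3, -1/3)

A = (-28/3, -1/3)
D = (-21/2, -1)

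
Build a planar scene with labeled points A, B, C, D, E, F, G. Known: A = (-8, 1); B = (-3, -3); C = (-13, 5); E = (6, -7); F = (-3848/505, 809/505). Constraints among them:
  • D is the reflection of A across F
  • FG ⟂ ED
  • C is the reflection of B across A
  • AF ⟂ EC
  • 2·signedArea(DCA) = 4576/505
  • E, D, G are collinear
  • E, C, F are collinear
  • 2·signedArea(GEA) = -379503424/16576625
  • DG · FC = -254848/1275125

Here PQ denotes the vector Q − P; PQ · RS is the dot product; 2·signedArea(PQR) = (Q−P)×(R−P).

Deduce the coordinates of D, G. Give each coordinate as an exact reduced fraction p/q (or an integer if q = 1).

D = (-3656/505, 1113/505)
G = (-119580296/16576625, 36236753/16576625)

1. D_x = -3656/505  [D is the reflection of A across F]
2. D_y = 1113/505  [D is the reflection of A across F]
   → D = (-3656/505, 1113/505)
3. G_x = -119580296/16576625  [E, D, G are collinear ∩ FG ⟂ ED]
4. G_y = 36236753/16576625  [E, D, G are collinear ∩ FG ⟂ ED]
   → G = (-119580296/16576625, 36236753/16576625)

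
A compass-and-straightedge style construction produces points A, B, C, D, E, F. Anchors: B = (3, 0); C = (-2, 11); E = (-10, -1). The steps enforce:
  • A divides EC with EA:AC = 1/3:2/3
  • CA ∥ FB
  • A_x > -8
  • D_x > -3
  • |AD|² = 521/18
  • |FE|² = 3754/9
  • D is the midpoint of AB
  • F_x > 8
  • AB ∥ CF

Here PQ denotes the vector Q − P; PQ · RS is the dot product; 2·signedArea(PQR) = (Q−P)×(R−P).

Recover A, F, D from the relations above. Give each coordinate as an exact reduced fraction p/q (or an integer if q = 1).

1. A_x = -22/3  [A divides EC with EA:AC = 1/3:2/3]
2. A_y = 3  [A divides EC with EA:AC = 1/3:2/3]
   → A = (-22/3, 3)
3. F_x = 25/3  [CA ∥ FB ∩ AB ∥ CF]
4. F_y = 8  [CA ∥ FB ∩ AB ∥ CF]
   → F = (25/3, 8)
5. D_x = -13/6  [D is the midpoint of AB]
6. D_y = 3/2  [D is the midpoint of AB]
   → D = (-13/6, 3/2)

A = (-22/3, 3)
D = (-13/6, 3/2)
F = (25/3, 8)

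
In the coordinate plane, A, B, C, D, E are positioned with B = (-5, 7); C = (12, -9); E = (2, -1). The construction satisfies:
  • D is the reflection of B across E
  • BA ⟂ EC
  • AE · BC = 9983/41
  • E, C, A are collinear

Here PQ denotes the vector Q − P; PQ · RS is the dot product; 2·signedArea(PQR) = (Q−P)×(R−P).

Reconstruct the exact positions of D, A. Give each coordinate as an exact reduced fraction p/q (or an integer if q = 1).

1. D_x = 9  [D is the reflection of B across E]
2. D_y = -9  [D is the reflection of B across E]
   → D = (9, -9)
3. A_x = -253/41  [E, C, A are collinear ∩ BA ⟂ EC]
4. A_y = 227/41  [E, C, A are collinear ∩ BA ⟂ EC]
   → A = (-253/41, 227/41)

A = (-253/41, 227/41)
D = (9, -9)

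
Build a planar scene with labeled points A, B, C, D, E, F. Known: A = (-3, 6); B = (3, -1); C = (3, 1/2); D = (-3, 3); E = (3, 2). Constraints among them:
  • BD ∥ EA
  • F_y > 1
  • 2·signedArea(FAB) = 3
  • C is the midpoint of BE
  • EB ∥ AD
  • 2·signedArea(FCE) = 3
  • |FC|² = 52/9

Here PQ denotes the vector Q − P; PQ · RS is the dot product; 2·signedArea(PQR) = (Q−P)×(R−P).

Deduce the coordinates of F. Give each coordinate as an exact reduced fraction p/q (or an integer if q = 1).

1. F_x = 1  [2·signedArea(FAB) = 3 ∩ 2·signedArea(FCE) = 3]
2. F_y = 11/6  [2·signedArea(FAB) = 3 ∩ 2·signedArea(FCE) = 3]
   → F = (1, 11/6)

F = (1, 11/6)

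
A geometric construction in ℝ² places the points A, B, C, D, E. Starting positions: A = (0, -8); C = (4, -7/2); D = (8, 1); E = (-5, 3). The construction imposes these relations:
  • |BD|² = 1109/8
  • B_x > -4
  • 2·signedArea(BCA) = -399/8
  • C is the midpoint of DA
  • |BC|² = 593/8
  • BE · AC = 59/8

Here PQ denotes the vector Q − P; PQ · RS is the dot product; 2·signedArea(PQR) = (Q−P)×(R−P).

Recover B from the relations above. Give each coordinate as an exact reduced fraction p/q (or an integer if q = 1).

1. B_x = -15/4  [2·signedArea(BCA) = -399/8 ∩ BE · AC = 59/8]
2. B_y = 1/4  [2·signedArea(BCA) = -399/8 ∩ BE · AC = 59/8]
   → B = (-15/4, 1/4)

B = (-15/4, 1/4)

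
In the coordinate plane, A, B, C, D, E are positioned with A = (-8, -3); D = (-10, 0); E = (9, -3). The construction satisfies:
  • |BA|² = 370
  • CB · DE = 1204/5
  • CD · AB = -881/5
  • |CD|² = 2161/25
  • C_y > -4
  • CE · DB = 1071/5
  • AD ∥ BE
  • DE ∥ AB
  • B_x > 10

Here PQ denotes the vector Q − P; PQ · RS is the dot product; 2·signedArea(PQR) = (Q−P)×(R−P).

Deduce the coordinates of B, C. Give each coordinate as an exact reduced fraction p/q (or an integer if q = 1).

B = (11, -6)
C = (-6/5, -3)

1. B_x = 11  [AD ∥ BE ∩ DE ∥ AB]
2. B_y = -6  [AD ∥ BE ∩ DE ∥ AB]
   → B = (11, -6)
3. C_x = -6/5  [CB · DE = 1204/5 ∩ CE · DB = 1071/5]
4. C_y = -3  [CB · DE = 1204/5 ∩ CE · DB = 1071/5]
   → C = (-6/5, -3)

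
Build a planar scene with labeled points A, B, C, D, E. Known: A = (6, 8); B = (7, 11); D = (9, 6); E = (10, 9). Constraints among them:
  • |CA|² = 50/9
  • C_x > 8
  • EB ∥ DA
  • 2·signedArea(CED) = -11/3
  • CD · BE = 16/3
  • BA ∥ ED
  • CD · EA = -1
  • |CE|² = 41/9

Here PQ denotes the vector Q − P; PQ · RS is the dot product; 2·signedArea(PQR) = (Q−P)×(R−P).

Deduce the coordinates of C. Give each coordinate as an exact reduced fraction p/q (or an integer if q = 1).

C = (25/3, 23/3)

1. C_x = 25/3  [CD · EA = -1 ∩ CD · BE = 16/3]
2. C_y = 23/3  [CD · EA = -1 ∩ CD · BE = 16/3]
   → C = (25/3, 23/3)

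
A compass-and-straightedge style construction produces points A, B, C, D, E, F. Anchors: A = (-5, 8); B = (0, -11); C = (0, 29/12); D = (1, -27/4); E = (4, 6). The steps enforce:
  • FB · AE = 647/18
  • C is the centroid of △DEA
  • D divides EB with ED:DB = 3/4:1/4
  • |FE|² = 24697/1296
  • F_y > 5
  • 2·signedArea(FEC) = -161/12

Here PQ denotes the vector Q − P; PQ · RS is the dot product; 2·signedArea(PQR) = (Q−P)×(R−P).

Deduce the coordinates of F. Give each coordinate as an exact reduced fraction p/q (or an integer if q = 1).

1. F_x = -1/3  [2·signedArea(FEC) = -161/12 ∩ FB · AE = 647/18]
2. F_y = 197/36  [2·signedArea(FEC) = -161/12 ∩ FB · AE = 647/18]
   → F = (-1/3, 197/36)

F = (-1/3, 197/36)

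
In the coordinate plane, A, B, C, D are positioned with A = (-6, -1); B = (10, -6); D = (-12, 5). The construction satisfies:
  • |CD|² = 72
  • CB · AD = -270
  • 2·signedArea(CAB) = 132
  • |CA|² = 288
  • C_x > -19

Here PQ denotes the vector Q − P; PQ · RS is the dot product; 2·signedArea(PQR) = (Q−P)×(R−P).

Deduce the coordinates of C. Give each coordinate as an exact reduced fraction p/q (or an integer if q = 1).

1. C_x = -18  [CB · AD = -270 ∩ 2·signedArea(CAB) = 132]
2. C_y = 11  [CB · AD = -270 ∩ 2·signedArea(CAB) = 132]
   → C = (-18, 11)

C = (-18, 11)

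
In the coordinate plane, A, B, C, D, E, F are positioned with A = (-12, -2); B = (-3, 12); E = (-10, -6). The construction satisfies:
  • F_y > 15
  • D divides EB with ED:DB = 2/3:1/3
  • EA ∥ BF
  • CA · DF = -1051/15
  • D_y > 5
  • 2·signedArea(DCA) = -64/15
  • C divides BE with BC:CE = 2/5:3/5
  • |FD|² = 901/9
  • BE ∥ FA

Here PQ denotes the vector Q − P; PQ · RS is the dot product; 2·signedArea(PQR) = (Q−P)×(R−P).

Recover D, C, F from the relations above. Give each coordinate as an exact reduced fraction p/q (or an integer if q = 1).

1. D_x = -16/3  [D divides EB with ED:DB = 2/3:1/3]
2. D_y = 6  [D divides EB with ED:DB = 2/3:1/3]
   → D = (-16/3, 6)
3. C_x = -29/5  [C divides BE with BC:CE = 2/5:3/5]
4. C_y = 24/5  [C divides BE with BC:CE = 2/5:3/5]
   → C = (-29/5, 24/5)
5. F_x = -5  [BE ∥ FA ∩ EA ∥ BF]
6. F_y = 16  [BE ∥ FA ∩ EA ∥ BF]
   → F = (-5, 16)

C = (-29/5, 24/5)
D = (-16/3, 6)
F = (-5, 16)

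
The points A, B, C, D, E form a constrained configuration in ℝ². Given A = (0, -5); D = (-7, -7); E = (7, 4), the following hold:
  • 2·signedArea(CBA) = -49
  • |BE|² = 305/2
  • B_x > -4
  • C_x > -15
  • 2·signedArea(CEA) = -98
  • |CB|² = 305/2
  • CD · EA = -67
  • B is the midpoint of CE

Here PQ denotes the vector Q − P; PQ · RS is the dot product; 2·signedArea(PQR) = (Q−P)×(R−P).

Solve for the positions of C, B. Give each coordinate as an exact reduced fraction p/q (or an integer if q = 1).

1. C_x = -14  [CD · EA = -67 ∩ 2·signedArea(CEA) = -98]
2. C_y = -9  [CD · EA = -67 ∩ 2·signedArea(CEA) = -98]
   → C = (-14, -9)
3. B_x = -7/2  [B is the midpoint of CE]
4. B_y = -5/2  [B is the midpoint of CE]
   → B = (-7/2, -5/2)

B = (-7/2, -5/2)
C = (-14, -9)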